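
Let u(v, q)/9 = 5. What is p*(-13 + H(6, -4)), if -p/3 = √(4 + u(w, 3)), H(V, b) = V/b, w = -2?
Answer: 609/2 ≈ 304.50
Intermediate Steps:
u(v, q) = 45 (u(v, q) = 9*5 = 45)
p = -21 (p = -3*√(4 + 45) = -3*√49 = -3*7 = -21)
p*(-13 + H(6, -4)) = -21*(-13 + 6/(-4)) = -21*(-13 + 6*(-¼)) = -21*(-13 - 3/2) = -21*(-29/2) = 609/2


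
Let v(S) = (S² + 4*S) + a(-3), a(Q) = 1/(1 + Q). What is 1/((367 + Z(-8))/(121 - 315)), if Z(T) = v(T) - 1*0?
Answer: -388/797 ≈ -0.48683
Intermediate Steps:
v(S) = -½ + S² + 4*S (v(S) = (S² + 4*S) + 1/(1 - 3) = (S² + 4*S) + 1/(-2) = (S² + 4*S) - ½ = -½ + S² + 4*S)
Z(T) = -½ + T² + 4*T (Z(T) = (-½ + T² + 4*T) - 1*0 = (-½ + T² + 4*T) + 0 = -½ + T² + 4*T)
1/((367 + Z(-8))/(121 - 315)) = 1/((367 + (-½ + (-8)² + 4*(-8)))/(121 - 315)) = 1/((367 + (-½ + 64 - 32))/(-194)) = 1/((367 + 63/2)*(-1/194)) = 1/((797/2)*(-1/194)) = 1/(-797/388) = -388/797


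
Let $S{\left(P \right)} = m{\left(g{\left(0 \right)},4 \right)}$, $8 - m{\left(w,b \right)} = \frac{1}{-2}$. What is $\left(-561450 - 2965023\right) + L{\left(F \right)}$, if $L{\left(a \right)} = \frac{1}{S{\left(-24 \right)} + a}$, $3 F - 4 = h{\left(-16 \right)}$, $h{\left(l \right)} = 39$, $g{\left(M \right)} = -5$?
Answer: $- \frac{483126795}{137} \approx -3.5265 \cdot 10^{6}$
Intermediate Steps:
$m{\left(w,b \right)} = \frac{17}{2}$ ($m{\left(w,b \right)} = 8 - \frac{1}{-2} = 8 - - \frac{1}{2} = 8 + \frac{1}{2} = \frac{17}{2}$)
$S{\left(P \right)} = \frac{17}{2}$
$F = \frac{43}{3}$ ($F = \frac{4}{3} + \frac{1}{3} \cdot 39 = \frac{4}{3} + 13 = \frac{43}{3} \approx 14.333$)
$L{\left(a \right)} = \frac{1}{\frac{17}{2} + a}$
$\left(-561450 - 2965023\right) + L{\left(F \right)} = \left(-561450 - 2965023\right) + \frac{2}{17 + 2 \cdot \frac{43}{3}} = -3526473 + \frac{2}{17 + \frac{86}{3}} = -3526473 + \frac{2}{\frac{137}{3}} = -3526473 + 2 \cdot \frac{3}{137} = -3526473 + \frac{6}{137} = - \frac{483126795}{137}$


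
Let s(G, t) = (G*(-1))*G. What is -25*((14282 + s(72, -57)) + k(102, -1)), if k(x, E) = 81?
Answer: -229475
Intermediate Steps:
s(G, t) = -G² (s(G, t) = (-G)*G = -G²)
-25*((14282 + s(72, -57)) + k(102, -1)) = -25*((14282 - 1*72²) + 81) = -25*((14282 - 1*5184) + 81) = -25*((14282 - 5184) + 81) = -25*(9098 + 81) = -25*9179 = -229475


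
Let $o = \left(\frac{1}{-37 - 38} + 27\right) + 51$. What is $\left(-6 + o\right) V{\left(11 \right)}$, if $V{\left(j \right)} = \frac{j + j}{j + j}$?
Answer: $\frac{5399}{75} \approx 71.987$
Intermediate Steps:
$V{\left(j \right)} = 1$ ($V{\left(j \right)} = \frac{2 j}{2 j} = 2 j \frac{1}{2 j} = 1$)
$o = \frac{5849}{75}$ ($o = \left(\frac{1}{-75} + 27\right) + 51 = \left(- \frac{1}{75} + 27\right) + 51 = \frac{2024}{75} + 51 = \frac{5849}{75} \approx 77.987$)
$\left(-6 + o\right) V{\left(11 \right)} = \left(-6 + \frac{5849}{75}\right) 1 = \frac{5399}{75} \cdot 1 = \frac{5399}{75}$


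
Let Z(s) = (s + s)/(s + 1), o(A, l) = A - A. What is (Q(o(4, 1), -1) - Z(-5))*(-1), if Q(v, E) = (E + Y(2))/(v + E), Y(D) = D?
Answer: 7/2 ≈ 3.5000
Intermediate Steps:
o(A, l) = 0
Q(v, E) = (2 + E)/(E + v) (Q(v, E) = (E + 2)/(v + E) = (2 + E)/(E + v))
Z(s) = 2*s/(1 + s) (Z(s) = (2*s)/(1 + s) = 2*s/(1 + s))
(Q(o(4, 1), -1) - Z(-5))*(-1) = ((2 - 1)/(-1 + 0) - 2*(-5)/(1 - 5))*(-1) = (1/(-1) - 2*(-5)/(-4))*(-1) = (-1*1 - 2*(-5)*(-1)/4)*(-1) = (-1 - 1*5/2)*(-1) = (-1 - 5/2)*(-1) = -7/2*(-1) = 7/2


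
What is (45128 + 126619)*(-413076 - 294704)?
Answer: -121559091660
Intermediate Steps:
(45128 + 126619)*(-413076 - 294704) = 171747*(-707780) = -121559091660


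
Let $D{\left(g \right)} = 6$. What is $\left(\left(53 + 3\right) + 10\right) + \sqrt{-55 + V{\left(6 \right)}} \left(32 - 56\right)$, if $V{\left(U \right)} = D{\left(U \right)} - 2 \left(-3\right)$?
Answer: $66 - 24 i \sqrt{43} \approx 66.0 - 157.38 i$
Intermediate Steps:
$V{\left(U \right)} = 12$ ($V{\left(U \right)} = 6 - 2 \left(-3\right) = 6 - -6 = 6 + 6 = 12$)
$\left(\left(53 + 3\right) + 10\right) + \sqrt{-55 + V{\left(6 \right)}} \left(32 - 56\right) = \left(\left(53 + 3\right) + 10\right) + \sqrt{-55 + 12} \left(32 - 56\right) = \left(56 + 10\right) + \sqrt{-43} \left(32 - 56\right) = 66 + i \sqrt{43} \left(-24\right) = 66 - 24 i \sqrt{43}$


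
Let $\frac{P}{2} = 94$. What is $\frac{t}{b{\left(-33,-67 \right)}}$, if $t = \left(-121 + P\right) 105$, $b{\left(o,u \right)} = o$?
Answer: $- \frac{2345}{11} \approx -213.18$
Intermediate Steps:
$P = 188$ ($P = 2 \cdot 94 = 188$)
$t = 7035$ ($t = \left(-121 + 188\right) 105 = 67 \cdot 105 = 7035$)
$\frac{t}{b{\left(-33,-67 \right)}} = \frac{7035}{-33} = 7035 \left(- \frac{1}{33}\right) = - \frac{2345}{11}$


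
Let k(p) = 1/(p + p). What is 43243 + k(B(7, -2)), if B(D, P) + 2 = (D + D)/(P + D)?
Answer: 345949/8 ≈ 43244.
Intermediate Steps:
B(D, P) = -2 + 2*D/(D + P) (B(D, P) = -2 + (D + D)/(P + D) = -2 + (2*D)/(D + P) = -2 + 2*D/(D + P))
k(p) = 1/(2*p)
43243 + k(B(7, -2)) = 43243 + 1/(2*((-2*(-2)/(7 - 2)))) = 43243 + 1/(2*((-2*(-2)/5))) = 43243 + 1/(2*((-2*(-2)*⅕))) = 43243 + 1/(2*(⅘)) = 43243 + (½)*(5/4) = 43243 + 5/8 = 345949/8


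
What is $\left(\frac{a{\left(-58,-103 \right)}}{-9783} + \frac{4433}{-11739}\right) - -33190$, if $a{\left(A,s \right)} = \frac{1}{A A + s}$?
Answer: $\frac{318707041583408}{9602611263} \approx 33190.0$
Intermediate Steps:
$a{\left(A,s \right)} = \frac{1}{s + A^{2}}$ ($a{\left(A,s \right)} = \frac{1}{A^{2} + s} = \frac{1}{s + A^{2}}$)
$\left(\frac{a{\left(-58,-103 \right)}}{-9783} + \frac{4433}{-11739}\right) - -33190 = \left(\frac{1}{\left(-103 + \left(-58\right)^{2}\right) \left(-9783\right)} + \frac{4433}{-11739}\right) - -33190 = \left(\frac{1}{-103 + 3364} \left(- \frac{1}{9783}\right) + 4433 \left(- \frac{1}{11739}\right)\right) + 33190 = \left(\frac{1}{3261} \left(- \frac{1}{9783}\right) - \frac{341}{903}\right) + 33190 = \left(- \frac{1}{31902363} - \frac{341}{903}\right) + 33190 = - \frac{3626235562}{9602611263} + 33190 = \frac{318707041583408}{9602611263}$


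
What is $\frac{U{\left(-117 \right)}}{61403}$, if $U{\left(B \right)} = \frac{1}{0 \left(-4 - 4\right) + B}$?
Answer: $- \frac{1}{7184151} \approx -1.392 \cdot 10^{-7}$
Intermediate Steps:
$U{\left(B \right)} = \frac{1}{B}$ ($U{\left(B \right)} = \frac{1}{0 \left(-4 - 4\right) + B} = \frac{1}{0 \left(-8\right) + B} = \frac{1}{0 + B} = \frac{1}{B}$)
$\frac{U{\left(-117 \right)}}{61403} = \frac{1}{\left(-117\right) 61403} = \left(- \frac{1}{117}\right) \frac{1}{61403} = - \frac{1}{7184151}$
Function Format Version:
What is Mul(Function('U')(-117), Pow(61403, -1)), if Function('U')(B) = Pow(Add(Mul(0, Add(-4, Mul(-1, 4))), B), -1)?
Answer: Rational(-1, 7184151) ≈ -1.3920e-7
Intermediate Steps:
Function('U')(B) = Pow(B, -1) (Function('U')(B) = Pow(Add(Mul(0, Add(-4, -4)), B), -1) = Pow(Add(Mul(0, -8), B), -1) = Pow(Add(0, B), -1) = Pow(B, -1))
Mul(Function('U')(-117), Pow(61403, -1)) = Mul(Pow(-117, -1), Pow(61403, -1)) = Mul(Rational(-1, 117), Rational(1, 61403)) = Rational(-1, 7184151)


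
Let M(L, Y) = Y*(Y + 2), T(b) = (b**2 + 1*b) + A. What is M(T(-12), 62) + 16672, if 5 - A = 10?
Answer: 20640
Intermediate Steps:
A = -5 (A = 5 - 1*10 = 5 - 10 = -5)
T(b) = -5 + b + b**2 (T(b) = (b**2 + 1*b) - 5 = (b**2 + b) - 5 = (b + b**2) - 5 = -5 + b + b**2)
M(L, Y) = Y*(2 + Y)
M(T(-12), 62) + 16672 = 62*(2 + 62) + 16672 = 62*64 + 16672 = 3968 + 16672 = 20640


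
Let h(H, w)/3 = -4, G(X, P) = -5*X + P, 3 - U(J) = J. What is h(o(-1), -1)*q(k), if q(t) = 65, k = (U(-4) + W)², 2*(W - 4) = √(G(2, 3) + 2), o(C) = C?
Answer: -780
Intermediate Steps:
U(J) = 3 - J
G(X, P) = P - 5*X
W = 4 + I*√5/2 (W = 4 + √((3 - 5*2) + 2)/2 = 4 + √((3 - 10) + 2)/2 = 4 + √(-7 + 2)/2 = 4 + √(-5)/2 = 4 + (I*√5)/2 = 4 + I*√5/2 ≈ 4.0 + 1.118*I)
h(H, w) = -12 (h(H, w) = 3*(-4) = -12)
k = (11 + I*√5/2)² (k = ((3 - 1*(-4)) + (4 + I*√5/2))² = ((3 + 4) + (4 + I*√5/2))² = (7 + (4 + I*√5/2))² = (11 + I*√5/2)² ≈ 119.75 + 24.597*I)
h(o(-1), -1)*q(k) = -12*65 = -780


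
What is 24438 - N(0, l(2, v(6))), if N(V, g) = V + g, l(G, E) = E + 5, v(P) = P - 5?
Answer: 24432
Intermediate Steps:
v(P) = -5 + P
l(G, E) = 5 + E
24438 - N(0, l(2, v(6))) = 24438 - (0 + (5 + (-5 + 6))) = 24438 - (0 + (5 + 1)) = 24438 - (0 + 6) = 24438 - 1*6 = 24438 - 6 = 24432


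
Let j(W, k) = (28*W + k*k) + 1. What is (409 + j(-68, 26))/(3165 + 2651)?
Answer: -409/2908 ≈ -0.14065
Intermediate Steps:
j(W, k) = 1 + k² + 28*W (j(W, k) = (28*W + k²) + 1 = (k² + 28*W) + 1 = 1 + k² + 28*W)
(409 + j(-68, 26))/(3165 + 2651) = (409 + (1 + 26² + 28*(-68)))/(3165 + 2651) = (409 + (1 + 676 - 1904))/5816 = (409 - 1227)*(1/5816) = -818*1/5816 = -409/2908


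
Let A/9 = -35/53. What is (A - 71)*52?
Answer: -212056/53 ≈ -4001.1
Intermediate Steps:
A = -315/53 (A = 9*(-35/53) = -315/53 ≈ -5.9434)
(A - 71)*52 = (-315/53 - 71)*52 = -4078/53*52 = -212056/53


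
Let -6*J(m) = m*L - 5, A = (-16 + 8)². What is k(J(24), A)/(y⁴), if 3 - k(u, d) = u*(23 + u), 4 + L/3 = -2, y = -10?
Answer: -251167/360000 ≈ -0.69769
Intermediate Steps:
L = -18 (L = -12 + 3*(-2) = -12 - 6 = -18)
A = 64 (A = (-8)² = 64)
J(m) = ⅚ + 3*m (J(m) = -(m*(-18) - 5)/6 = -(-18*m - 5)/6 = -(-5 - 18*m)/6 = ⅚ + 3*m)
k(u, d) = 3 - u*(23 + u)
k(J(24), A)/(y⁴) = (3 - (⅚ + 3*24)² - 23*(⅚ + 3*24))/((-10)⁴) = (3 - (⅚ + 72)² - 23*(⅚ + 72))/10000 = (3 - (437/6)² - 23*437/6)*(1/10000) = (3 - 1*190969/36 - 10051/6)*(1/10000) = (3 - 190969/36 - 10051/6)*(1/10000) = -251167/36*1/10000 = -251167/360000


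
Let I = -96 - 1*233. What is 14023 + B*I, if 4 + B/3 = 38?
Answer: -19535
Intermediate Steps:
I = -329 (I = -96 - 233 = -329)
B = 102 (B = -12 + 3*38 = -12 + 114 = 102)
14023 + B*I = 14023 + 102*(-329) = 14023 - 33558 = -19535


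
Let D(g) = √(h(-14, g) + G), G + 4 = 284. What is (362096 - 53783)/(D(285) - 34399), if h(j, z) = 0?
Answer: -1178406543/131476769 - 68514*√70/131476769 ≈ -8.9672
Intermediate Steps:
G = 280 (G = -4 + 284 = 280)
D(g) = 2*√70 (D(g) = √(0 + 280) = √280 = 2*√70)
(362096 - 53783)/(D(285) - 34399) = (362096 - 53783)/(2*√70 - 34399) = 308313/(-34399 + 2*√70)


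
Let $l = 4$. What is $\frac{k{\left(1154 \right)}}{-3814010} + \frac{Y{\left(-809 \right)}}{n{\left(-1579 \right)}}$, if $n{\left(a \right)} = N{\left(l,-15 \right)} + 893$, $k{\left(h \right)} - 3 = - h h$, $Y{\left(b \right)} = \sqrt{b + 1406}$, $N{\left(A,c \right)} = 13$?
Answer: $\frac{1331713}{3814010} + \frac{\sqrt{597}}{906} \approx 0.37613$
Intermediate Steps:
$Y{\left(b \right)} = \sqrt{1406 + b}$
$k{\left(h \right)} = 3 - h^{2}$ ($k{\left(h \right)} = 3 + - h h = 3 - h^{2}$)
$n{\left(a \right)} = 906$ ($n{\left(a \right)} = 13 + 893 = 906$)
$\frac{k{\left(1154 \right)}}{-3814010} + \frac{Y{\left(-809 \right)}}{n{\left(-1579 \right)}} = \frac{3 - 1154^{2}}{-3814010} + \frac{\sqrt{1406 - 809}}{906} = \left(3 - 1331716\right) \left(- \frac{1}{3814010}\right) + \sqrt{597} \cdot \frac{1}{906} = \left(3 - 1331716\right) \left(- \frac{1}{3814010}\right) + \frac{\sqrt{597}}{906} = \left(-1331713\right) \left(- \frac{1}{3814010}\right) + \frac{\sqrt{597}}{906} = \frac{1331713}{3814010} + \frac{\sqrt{597}}{906}$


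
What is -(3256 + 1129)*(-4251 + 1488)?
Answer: 12115755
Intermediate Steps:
-(3256 + 1129)*(-4251 + 1488) = -4385*(-2763) = -1*(-12115755) = 12115755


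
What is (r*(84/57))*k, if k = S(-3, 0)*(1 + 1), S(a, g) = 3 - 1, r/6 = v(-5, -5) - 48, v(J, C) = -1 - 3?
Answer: -34944/19 ≈ -1839.2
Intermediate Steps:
v(J, C) = -4
r = -312 (r = 6*(-4 - 48) = 6*(-52) = -312)
S(a, g) = 2
k = 4 (k = 2*(1 + 1) = 2*2 = 4)
(r*(84/57))*k = -26208/57*4 = -312*28/19*4 = -8736/19*4 = -34944/19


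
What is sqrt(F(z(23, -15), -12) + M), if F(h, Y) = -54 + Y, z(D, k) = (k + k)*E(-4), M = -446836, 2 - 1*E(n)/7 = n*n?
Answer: I*sqrt(446902) ≈ 668.51*I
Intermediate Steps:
E(n) = 14 - 7*n**2 (E(n) = 14 - 7*n*n = 14 - 7*n**2)
z(D, k) = -196*k (z(D, k) = (k + k)*(14 - 7*(-4)**2) = (2*k)*(14 - 7*16) = (2*k)*(14 - 112) = (2*k)*(-98) = -196*k)
sqrt(F(z(23, -15), -12) + M) = sqrt((-54 - 12) - 446836) = sqrt(-66 - 446836) = sqrt(-446902) = I*sqrt(446902)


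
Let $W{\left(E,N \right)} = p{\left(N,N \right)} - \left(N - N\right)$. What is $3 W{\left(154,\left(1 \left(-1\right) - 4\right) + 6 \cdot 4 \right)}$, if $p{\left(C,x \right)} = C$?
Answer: $57$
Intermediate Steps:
$W{\left(E,N \right)} = N$ ($W{\left(E,N \right)} = N - \left(N - N\right) = N - 0 = N + 0 = N$)
$3 W{\left(154,\left(1 \left(-1\right) - 4\right) + 6 \cdot 4 \right)} = 3 \left(\left(1 \left(-1\right) - 4\right) + 6 \cdot 4\right) = 3 \left(\left(-1 - 4\right) + 24\right) = 3 \left(-5 + 24\right) = 3 \cdot 19 = 57$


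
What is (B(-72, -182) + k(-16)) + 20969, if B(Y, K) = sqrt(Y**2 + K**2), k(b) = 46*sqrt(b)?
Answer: 20969 + 2*sqrt(9577) + 184*I ≈ 21165.0 + 184.0*I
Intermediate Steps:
B(Y, K) = sqrt(K**2 + Y**2)
(B(-72, -182) + k(-16)) + 20969 = (sqrt((-182)**2 + (-72)**2) + 46*sqrt(-16)) + 20969 = (sqrt(33124 + 5184) + 46*(4*I)) + 20969 = (sqrt(38308) + 184*I) + 20969 = (2*sqrt(9577) + 184*I) + 20969 = 20969 + 2*sqrt(9577) + 184*I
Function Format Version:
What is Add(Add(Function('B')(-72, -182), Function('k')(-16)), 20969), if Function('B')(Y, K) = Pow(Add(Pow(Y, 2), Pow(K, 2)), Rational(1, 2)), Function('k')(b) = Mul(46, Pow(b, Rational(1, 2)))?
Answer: Add(20969, Mul(2, Pow(9577, Rational(1, 2))), Mul(184, I)) ≈ Add(21165., Mul(184.00, I))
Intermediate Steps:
Function('B')(Y, K) = Pow(Add(Pow(K, 2), Pow(Y, 2)), Rational(1, 2))
Add(Add(Function('B')(-72, -182), Function('k')(-16)), 20969) = Add(Add(Pow(Add(Pow(-182, 2), Pow(-72, 2)), Rational(1, 2)), Mul(46, Pow(-16, Rational(1, 2)))), 20969) = Add(Add(Pow(Add(33124, 5184), Rational(1, 2)), Mul(46, Mul(4, I))), 20969) = Add(Add(Pow(38308, Rational(1, 2)), Mul(184, I)), 20969) = Add(Add(Mul(2, Pow(9577, Rational(1, 2))), Mul(184, I)), 20969) = Add(20969, Mul(2, Pow(9577, Rational(1, 2))), Mul(184, I))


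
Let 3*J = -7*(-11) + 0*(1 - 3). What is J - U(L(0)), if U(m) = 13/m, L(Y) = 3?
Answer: 64/3 ≈ 21.333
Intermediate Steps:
J = 77/3 (J = (-7*(-11) + 0*(1 - 3))/3 = (77 + 0*(-2))/3 = (77 + 0)/3 = (⅓)*77 = 77/3 ≈ 25.667)
J - U(L(0)) = 77/3 - 13/3 = 64/3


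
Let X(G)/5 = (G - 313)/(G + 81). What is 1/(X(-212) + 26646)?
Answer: 131/3493251 ≈ 3.7501e-5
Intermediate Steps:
X(G) = 5*(-313 + G)/(81 + G) (X(G) = 5*((G - 313)/(G + 81)) = 5*((-313 + G)/(81 + G)) = 5*(-313 + G)/(81 + G))
1/(X(-212) + 26646) = 1/(5*(-313 - 212)/(81 - 212) + 26646) = 1/(5*(-525)/(-131) + 26646) = 1/(5*(-1/131)*(-525) + 26646) = 1/(2625/131 + 26646) = 1/(3493251/131) = 131/3493251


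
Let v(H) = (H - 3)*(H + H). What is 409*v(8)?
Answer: 32720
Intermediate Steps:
v(H) = 2*H*(-3 + H) (v(H) = (-3 + H)*(2*H) = 2*H*(-3 + H))
409*v(8) = 409*(2*8*(-3 + 8)) = 409*(2*8*5) = 409*80 = 32720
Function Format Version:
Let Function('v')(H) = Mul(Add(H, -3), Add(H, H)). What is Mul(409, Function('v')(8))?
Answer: 32720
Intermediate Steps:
Function('v')(H) = Mul(2, H, Add(-3, H)) (Function('v')(H) = Mul(Add(-3, H), Mul(2, H)) = Mul(2, H, Add(-3, H)))
Mul(409, Function('v')(8)) = Mul(409, Mul(2, 8, Add(-3, 8))) = Mul(409, Mul(2, 8, 5)) = Mul(409, 80) = 32720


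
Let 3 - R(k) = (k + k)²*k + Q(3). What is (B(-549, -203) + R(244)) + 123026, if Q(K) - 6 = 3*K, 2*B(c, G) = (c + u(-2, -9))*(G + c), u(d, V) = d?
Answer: -57776946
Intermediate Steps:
B(c, G) = (-2 + c)*(G + c)/2 (B(c, G) = ((c - 2)*(G + c))/2 = ((-2 + c)*(G + c))/2 = (-2 + c)*(G + c)/2)
Q(K) = 6 + 3*K
R(k) = -12 - 4*k³ (R(k) = 3 - ((k + k)²*k + (6 + 3*3)) = 3 - ((2*k)²*k + (6 + 9)) = 3 - ((4*k²)*k + 15) = 3 - (4*k³ + 15) = 3 - (15 + 4*k³) = 3 + (-15 - 4*k³) = -12 - 4*k³)
(B(-549, -203) + R(244)) + 123026 = (((½)*(-549)² - 1*(-203) - 1*(-549) + (½)*(-203)*(-549)) + (-12 - 4*244³)) + 123026 = (((½)*301401 + 203 + 549 + 111447/2) + (-12 - 4*14526784)) + 123026 = ((301401/2 + 203 + 549 + 111447/2) + (-12 - 58107136)) + 123026 = (207176 - 58107148) + 123026 = -57899972 + 123026 = -57776946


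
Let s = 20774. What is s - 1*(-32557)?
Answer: 53331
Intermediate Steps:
s - 1*(-32557) = 20774 - 1*(-32557) = 20774 + 32557 = 53331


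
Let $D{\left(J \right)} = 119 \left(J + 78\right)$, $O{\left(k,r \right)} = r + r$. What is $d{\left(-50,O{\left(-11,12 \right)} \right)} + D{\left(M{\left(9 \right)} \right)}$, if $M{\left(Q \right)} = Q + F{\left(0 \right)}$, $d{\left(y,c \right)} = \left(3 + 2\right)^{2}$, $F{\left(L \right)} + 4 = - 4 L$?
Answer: $9902$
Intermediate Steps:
$F{\left(L \right)} = -4 - 4 L$
$O{\left(k,r \right)} = 2 r$
$d{\left(y,c \right)} = 25$ ($d{\left(y,c \right)} = 5^{2} = 25$)
$M{\left(Q \right)} = -4 + Q$ ($M{\left(Q \right)} = Q - 4 = -4 + Q$)
$D{\left(J \right)} = 9282 + 119 J$ ($D{\left(J \right)} = 119 \left(78 + J\right) = 9282 + 119 J$)
$d{\left(-50,O{\left(-11,12 \right)} \right)} + D{\left(M{\left(9 \right)} \right)} = 25 + \left(9282 + 119 \left(-4 + 9\right)\right) = 25 + \left(9282 + 119 \cdot 5\right) = 25 + \left(9282 + 595\right) = 25 + 9877 = 9902$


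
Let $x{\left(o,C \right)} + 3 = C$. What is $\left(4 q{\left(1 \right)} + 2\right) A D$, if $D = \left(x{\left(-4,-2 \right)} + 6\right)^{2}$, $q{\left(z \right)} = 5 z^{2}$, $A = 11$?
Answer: $242$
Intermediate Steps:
$x{\left(o,C \right)} = -3 + C$
$D = 1$ ($D = \left(\left(-3 - 2\right) + 6\right)^{2} = \left(-5 + 6\right)^{2} = 1^{2} = 1$)
$\left(4 q{\left(1 \right)} + 2\right) A D = \left(4 \cdot 5 \cdot 1^{2} + 2\right) 11 \cdot 1 = \left(4 \cdot 5 \cdot 1 + 2\right) 11 \cdot 1 = \left(4 \cdot 5 + 2\right) 11 \cdot 1 = \left(20 + 2\right) 11 \cdot 1 = 22 \cdot 11 \cdot 1 = 242 \cdot 1 = 242$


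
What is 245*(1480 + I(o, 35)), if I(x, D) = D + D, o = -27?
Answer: 379750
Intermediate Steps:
I(x, D) = 2*D
245*(1480 + I(o, 35)) = 245*(1480 + 2*35) = 245*(1480 + 70) = 245*1550 = 379750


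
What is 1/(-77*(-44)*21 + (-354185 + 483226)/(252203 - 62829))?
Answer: 189374/13473710393 ≈ 1.4055e-5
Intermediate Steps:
1/(-77*(-44)*21 + (-354185 + 483226)/(252203 - 62829)) = 1/(3388*21 + 129041/189374) = 1/(71148 + 129041*(1/189374)) = 1/(71148 + 129041/189374) = 1/(13473710393/189374) = 189374/13473710393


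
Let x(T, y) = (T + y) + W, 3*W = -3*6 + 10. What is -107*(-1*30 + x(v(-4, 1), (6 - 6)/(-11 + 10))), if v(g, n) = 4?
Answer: 9202/3 ≈ 3067.3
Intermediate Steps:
W = -8/3 (W = (-3*6 + 10)/3 = (-18 + 10)/3 = (⅓)*(-8) = -8/3 ≈ -2.6667)
x(T, y) = -8/3 + T + y (x(T, y) = (T + y) - 8/3 = -8/3 + T + y)
-107*(-1*30 + x(v(-4, 1), (6 - 6)/(-11 + 10))) = -107*(-1*30 + (-8/3 + 4 + (6 - 6)/(-11 + 10))) = -107*(-30 + (-8/3 + 4 + 0/(-1))) = -107*(-30 + (-8/3 + 4 + 0*(-1))) = -107*(-30 + (-8/3 + 4 + 0)) = -107*(-30 + 4/3) = -107*(-86/3) = 9202/3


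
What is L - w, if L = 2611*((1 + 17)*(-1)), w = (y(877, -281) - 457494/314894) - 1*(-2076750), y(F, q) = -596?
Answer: -334283684197/157447 ≈ -2.1232e+6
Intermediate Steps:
w = 326883990091/157447 (w = (-596 - 457494/314894) - 1*(-2076750) = (-596 - 457494/314894) + 2076750 = (-596 - 1*228747/157447) + 2076750 = (-596 - 228747/157447) + 2076750 = -94067159/157447 + 2076750 = 326883990091/157447 ≈ 2.0762e+6)
L = -46998 (L = 2611*(18*(-1)) = 2611*(-18) = -46998)
L - w = -46998 - 1*326883990091/157447 = -46998 - 326883990091/157447 = -334283684197/157447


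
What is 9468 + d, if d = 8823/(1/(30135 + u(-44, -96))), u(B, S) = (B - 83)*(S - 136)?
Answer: 525851445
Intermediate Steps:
u(B, S) = (-136 + S)*(-83 + B) (u(B, S) = (-83 + B)*(-136 + S) = (-136 + S)*(-83 + B))
d = 525841977 (d = 8823/(1/(30135 + (11288 - 136*(-44) - 83*(-96) - 44*(-96)))) = 8823/(1/(30135 + (11288 + 5984 + 7968 + 4224))) = 8823/(1/(30135 + 29464)) = 8823/(1/59599) = 8823*59599 = 525841977)
9468 + d = 9468 + 525841977 = 525851445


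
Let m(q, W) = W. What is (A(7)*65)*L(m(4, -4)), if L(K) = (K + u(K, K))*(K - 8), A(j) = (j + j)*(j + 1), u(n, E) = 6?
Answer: -174720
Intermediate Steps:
A(j) = 2*j*(1 + j) (A(j) = (2*j)*(1 + j) = 2*j*(1 + j))
L(K) = (-8 + K)*(6 + K) (L(K) = (K + 6)*(K - 8) = (6 + K)*(-8 + K) = (-8 + K)*(6 + K))
(A(7)*65)*L(m(4, -4)) = ((2*7*(1 + 7))*65)*(-48 + (-4)**2 - 2*(-4)) = ((2*7*8)*65)*(-48 + 16 + 8) = (112*65)*(-24) = 7280*(-24) = -174720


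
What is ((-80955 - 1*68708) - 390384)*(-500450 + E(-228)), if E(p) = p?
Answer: 270389651866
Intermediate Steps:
((-80955 - 1*68708) - 390384)*(-500450 + E(-228)) = ((-80955 - 1*68708) - 390384)*(-500450 - 228) = ((-80955 - 68708) - 390384)*(-500678) = (-149663 - 390384)*(-500678) = -540047*(-500678) = 270389651866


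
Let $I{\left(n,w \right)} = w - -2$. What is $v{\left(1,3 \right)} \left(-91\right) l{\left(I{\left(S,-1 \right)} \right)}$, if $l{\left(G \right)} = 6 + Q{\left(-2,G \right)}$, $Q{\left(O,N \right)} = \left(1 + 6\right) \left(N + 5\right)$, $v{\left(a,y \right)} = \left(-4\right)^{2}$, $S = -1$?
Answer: $-69888$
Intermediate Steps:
$v{\left(a,y \right)} = 16$
$I{\left(n,w \right)} = 2 + w$ ($I{\left(n,w \right)} = w + 2 = 2 + w$)
$Q{\left(O,N \right)} = 35 + 7 N$ ($Q{\left(O,N \right)} = 7 \left(5 + N\right) = 35 + 7 N$)
$l{\left(G \right)} = 41 + 7 G$ ($l{\left(G \right)} = 6 + \left(35 + 7 G\right) = 41 + 7 G$)
$v{\left(1,3 \right)} \left(-91\right) l{\left(I{\left(S,-1 \right)} \right)} = 16 \left(-91\right) \left(41 + 7 \left(2 - 1\right)\right) = - 1456 \left(41 + 7 \cdot 1\right) = - 1456 \left(41 + 7\right) = \left(-1456\right) 48 = -69888$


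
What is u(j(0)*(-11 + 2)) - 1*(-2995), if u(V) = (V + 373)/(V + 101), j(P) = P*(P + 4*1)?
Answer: 302868/101 ≈ 2998.7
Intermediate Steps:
j(P) = P*(4 + P) (j(P) = P*(P + 4) = P*(4 + P))
u(V) = (373 + V)/(101 + V)
u(j(0)*(-11 + 2)) - 1*(-2995) = (373 + (0*(4 + 0))*(-11 + 2))/(101 + (0*(4 + 0))*(-11 + 2)) - 1*(-2995) = (373 + (0*4)*(-9))/(101 + (0*4)*(-9)) + 2995 = (373 + 0*(-9))/(101 + 0*(-9)) + 2995 = (373 + 0)/(101 + 0) + 2995 = 373/101 + 2995 = 302868/101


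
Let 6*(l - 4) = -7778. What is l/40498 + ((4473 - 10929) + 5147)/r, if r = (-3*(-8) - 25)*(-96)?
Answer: -8855991/647968 ≈ -13.667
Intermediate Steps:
l = -3877/3 (l = 4 + (⅙)*(-7778) = 4 - 3889/3 = -3877/3 ≈ -1292.3)
r = 96 (r = (24 - 25)*(-96) = -1*(-96) = 96)
l/40498 + ((4473 - 10929) + 5147)/r = -3877/3/40498 + ((4473 - 10929) + 5147)/96 = -3877/3*1/40498 + (-6456 + 5147)*(1/96) = -3877/121494 - 1309*1/96 = -3877/121494 - 1309/96 = -8855991/647968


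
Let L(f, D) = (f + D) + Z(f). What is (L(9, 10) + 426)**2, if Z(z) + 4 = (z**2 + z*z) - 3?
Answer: 360000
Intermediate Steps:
Z(z) = -7 + 2*z**2 (Z(z) = -4 + ((z**2 + z*z) - 3) = -4 + ((z**2 + z**2) - 3) = -4 + (2*z**2 - 3) = -4 + (-3 + 2*z**2) = -7 + 2*z**2)
L(f, D) = -7 + D + f + 2*f**2 (L(f, D) = (f + D) + (-7 + 2*f**2) = (D + f) + (-7 + 2*f**2) = -7 + D + f + 2*f**2)
(L(9, 10) + 426)**2 = ((-7 + 10 + 9 + 2*9**2) + 426)**2 = ((-7 + 10 + 9 + 2*81) + 426)**2 = ((-7 + 10 + 9 + 162) + 426)**2 = (174 + 426)**2 = 600**2 = 360000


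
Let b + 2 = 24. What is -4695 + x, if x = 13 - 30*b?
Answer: -5342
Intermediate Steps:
b = 22 (b = -2 + 24 = 22)
x = -647 (x = 13 - 30*22 = 13 - 660 = -647)
-4695 + x = -4695 - 647 = -5342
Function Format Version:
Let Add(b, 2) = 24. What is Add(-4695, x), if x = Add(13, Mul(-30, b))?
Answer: -5342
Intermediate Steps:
b = 22 (b = Add(-2, 24) = 22)
x = -647 (x = Add(13, Mul(-30, 22)) = Add(13, -660) = -647)
Add(-4695, x) = Add(-4695, -647) = -5342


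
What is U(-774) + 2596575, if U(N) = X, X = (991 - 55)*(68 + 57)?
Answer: 2713575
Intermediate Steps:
X = 117000 (X = 936*125 = 117000)
U(N) = 117000
U(-774) + 2596575 = 117000 + 2596575 = 2713575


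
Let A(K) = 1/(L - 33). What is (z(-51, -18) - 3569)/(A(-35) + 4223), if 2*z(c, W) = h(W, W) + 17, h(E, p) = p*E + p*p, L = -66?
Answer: -640827/836152 ≈ -0.76640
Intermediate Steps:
h(E, p) = p**2 + E*p (h(E, p) = E*p + p**2 = p**2 + E*p)
z(c, W) = 17/2 + W**2 (z(c, W) = (W*(W + W) + 17)/2 = (W*(2*W) + 17)/2 = (2*W**2 + 17)/2 = (17 + 2*W**2)/2 = 17/2 + W**2)
A(K) = -1/99 (A(K) = 1/(-66 - 33) = 1/(-99) = -1/99)
(z(-51, -18) - 3569)/(A(-35) + 4223) = ((17/2 + (-18)**2) - 3569)/(-1/99 + 4223) = ((17/2 + 324) - 3569)/(418076/99) = (665/2 - 3569)*(99/418076) = -6473/2*99/418076 = -640827/836152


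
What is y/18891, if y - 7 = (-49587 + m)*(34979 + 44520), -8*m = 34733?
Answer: -34298174015/151128 ≈ -2.2695e+5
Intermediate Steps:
m = -34733/8 (m = -⅛*34733 = -34733/8 ≈ -4341.6)
y = -34298174015/8 (y = 7 + (-49587 - 34733/8)*(34979 + 44520) = 7 - 431429/8*79499 = 7 - 34298174071/8 = -34298174015/8 ≈ -4.2873e+9)
y/18891 = -34298174015/8/18891 = -34298174015/8*1/18891 = -34298174015/151128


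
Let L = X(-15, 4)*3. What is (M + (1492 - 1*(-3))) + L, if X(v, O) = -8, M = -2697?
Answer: -1226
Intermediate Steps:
L = -24 (L = -8*3 = -24)
(M + (1492 - 1*(-3))) + L = (-2697 + (1492 - 1*(-3))) - 24 = (-2697 + (1492 + 3)) - 24 = (-2697 + 1495) - 24 = -1202 - 24 = -1226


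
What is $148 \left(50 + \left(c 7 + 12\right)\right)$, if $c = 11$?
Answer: $20572$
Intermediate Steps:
$148 \left(50 + \left(c 7 + 12\right)\right) = 148 \left(50 + \left(11 \cdot 7 + 12\right)\right) = 148 \left(50 + \left(77 + 12\right)\right) = 148 \left(50 + 89\right) = 148 \cdot 139 = 20572$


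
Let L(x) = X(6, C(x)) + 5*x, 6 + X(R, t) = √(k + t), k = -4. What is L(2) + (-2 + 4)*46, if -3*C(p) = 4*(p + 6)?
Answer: 96 + 2*I*√33/3 ≈ 96.0 + 3.8297*I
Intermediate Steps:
C(p) = -8 - 4*p/3 (C(p) = -4*(p + 6)/3 = -4*(6 + p)/3 = -(24 + 4*p)/3 = -8 - 4*p/3)
X(R, t) = -6 + √(-4 + t)
L(x) = -6 + √(-12 - 4*x/3) + 5*x (L(x) = (-6 + √(-4 + (-8 - 4*x/3))) + 5*x = (-6 + √(-12 - 4*x/3)) + 5*x = -6 + √(-12 - 4*x/3) + 5*x)
L(2) + (-2 + 4)*46 = (-6 + 5*2 + 2*√(-27 - 3*2)/3) + (-2 + 4)*46 = (-6 + 10 + 2*√(-27 - 6)/3) + 2*46 = (-6 + 10 + 2*√(-33)/3) + 92 = (-6 + 10 + 2*(I*√33)/3) + 92 = (-6 + 10 + 2*I*√33/3) + 92 = (4 + 2*I*√33/3) + 92 = 96 + 2*I*√33/3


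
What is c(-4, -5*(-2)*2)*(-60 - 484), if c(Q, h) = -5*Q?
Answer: -10880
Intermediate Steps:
c(-4, -5*(-2)*2)*(-60 - 484) = (-5*(-4))*(-60 - 484) = 20*(-544) = -10880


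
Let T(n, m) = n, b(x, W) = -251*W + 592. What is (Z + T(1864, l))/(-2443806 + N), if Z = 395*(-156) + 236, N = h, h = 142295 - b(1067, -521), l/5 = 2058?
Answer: 9920/405479 ≈ 0.024465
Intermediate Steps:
b(x, W) = 592 - 251*W
l = 10290 (l = 5*2058 = 10290)
h = 10932 (h = 142295 - (592 - 251*(-521)) = 142295 - (592 + 130771) = 142295 - 1*131363 = 142295 - 131363 = 10932)
N = 10932
Z = -61384 (Z = -61620 + 236 = -61384)
(Z + T(1864, l))/(-2443806 + N) = (-61384 + 1864)/(-2443806 + 10932) = -59520/(-2432874) = -59520*(-1/2432874) = 9920/405479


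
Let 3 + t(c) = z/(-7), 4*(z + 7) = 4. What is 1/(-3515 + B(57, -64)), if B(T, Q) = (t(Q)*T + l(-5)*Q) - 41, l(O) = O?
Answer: -7/23507 ≈ -0.00029778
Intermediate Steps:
z = -6 (z = -7 + (1/4)*4 = -7 + 1 = -6)
t(c) = -15/7 (t(c) = -3 - 6/(-7) = -3 - 6*(-1/7) = -3 + 6/7 = -15/7)
B(T, Q) = -41 - 5*Q - 15*T/7 (B(T, Q) = (-15*T/7 - 5*Q) - 41 = (-5*Q - 15*T/7) - 41 = -41 - 5*Q - 15*T/7)
1/(-3515 + B(57, -64)) = 1/(-3515 + (-41 - 5*(-64) - 15/7*57)) = 1/(-3515 + (-41 + 320 - 855/7)) = 1/(-3515 + 1098/7) = 1/(-23507/7) = -7/23507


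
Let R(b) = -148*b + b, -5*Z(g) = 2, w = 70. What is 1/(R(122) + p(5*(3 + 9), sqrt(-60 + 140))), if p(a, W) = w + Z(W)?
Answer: -5/89322 ≈ -5.5977e-5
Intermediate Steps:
Z(g) = -2/5 (Z(g) = -1/5*2 = -2/5)
R(b) = -147*b
p(a, W) = 348/5 (p(a, W) = 70 - 2/5 = 348/5)
1/(R(122) + p(5*(3 + 9), sqrt(-60 + 140))) = 1/(-147*122 + 348/5) = 1/(-17934 + 348/5) = 1/(-89322/5) = -5/89322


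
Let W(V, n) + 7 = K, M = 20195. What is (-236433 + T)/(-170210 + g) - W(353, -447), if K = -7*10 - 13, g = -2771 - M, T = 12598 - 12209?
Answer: 4405471/48294 ≈ 91.222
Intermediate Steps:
T = 389
g = -22966 (g = -2771 - 1*20195 = -2771 - 20195 = -22966)
K = -83 (K = -70 - 13 = -83)
W(V, n) = -90 (W(V, n) = -7 - 83 = -90)
(-236433 + T)/(-170210 + g) - W(353, -447) = (-236433 + 389)/(-170210 - 22966) - 1*(-90) = -236044/(-193176) + 90 = -236044*(-1/193176) + 90 = 59011/48294 + 90 = 4405471/48294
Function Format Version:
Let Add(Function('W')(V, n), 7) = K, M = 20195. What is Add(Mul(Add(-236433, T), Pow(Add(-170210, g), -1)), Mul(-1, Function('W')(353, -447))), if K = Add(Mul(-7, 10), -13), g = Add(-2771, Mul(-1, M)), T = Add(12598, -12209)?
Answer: Rational(4405471, 48294) ≈ 91.222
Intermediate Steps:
T = 389
g = -22966 (g = Add(-2771, Mul(-1, 20195)) = Add(-2771, -20195) = -22966)
K = -83 (K = Add(-70, -13) = -83)
Function('W')(V, n) = -90 (Function('W')(V, n) = Add(-7, -83) = -90)
Add(Mul(Add(-236433, T), Pow(Add(-170210, g), -1)), Mul(-1, Function('W')(353, -447))) = Add(Mul(Add(-236433, 389), Pow(Add(-170210, -22966), -1)), Mul(-1, -90)) = Add(Mul(-236044, Pow(-193176, -1)), 90) = Add(Mul(-236044, Rational(-1, 193176)), 90) = Add(Rational(59011, 48294), 90) = Rational(4405471, 48294)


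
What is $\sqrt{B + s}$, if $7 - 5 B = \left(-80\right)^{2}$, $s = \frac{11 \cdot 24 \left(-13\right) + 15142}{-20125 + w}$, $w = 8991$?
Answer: $\frac{i \sqrt{991457815510}}{27835} \approx 35.772 i$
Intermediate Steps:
$s = - \frac{5855}{5567}$ ($s = \frac{11 \cdot 24 \left(-13\right) + 15142}{-20125 + 8991} = \frac{264 \left(-13\right) + 15142}{-11134} = \left(-3432 + 15142\right) \left(- \frac{1}{11134}\right) = 11710 \left(- \frac{1}{11134}\right) = - \frac{5855}{5567} \approx -1.0517$)
$B = - \frac{6393}{5}$ ($B = \frac{7}{5} - \frac{\left(-80\right)^{2}}{5} = \frac{7}{5} - 1280 = - \frac{6393}{5} \approx -1278.6$)
$\sqrt{B + s} = \sqrt{- \frac{6393}{5} - \frac{5855}{5567}} = \sqrt{- \frac{35619106}{27835}} = \frac{i \sqrt{991457815510}}{27835}$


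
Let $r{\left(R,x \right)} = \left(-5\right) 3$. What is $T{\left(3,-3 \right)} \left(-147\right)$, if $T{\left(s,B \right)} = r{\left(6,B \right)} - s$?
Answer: $2646$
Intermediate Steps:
$r{\left(R,x \right)} = -15$
$T{\left(s,B \right)} = -15 - s$
$T{\left(3,-3 \right)} \left(-147\right) = \left(-15 - 3\right) \left(-147\right) = \left(-18\right) \left(-147\right) = 2646$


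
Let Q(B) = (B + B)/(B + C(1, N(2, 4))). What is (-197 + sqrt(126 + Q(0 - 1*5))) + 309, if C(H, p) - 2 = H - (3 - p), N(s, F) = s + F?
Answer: 112 + 2*sqrt(29) ≈ 122.77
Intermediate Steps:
N(s, F) = F + s
C(H, p) = -1 + H + p (C(H, p) = 2 + (H - (3 - p)) = 2 + (H + (-3 + p)) = 2 + (-3 + H + p) = -1 + H + p)
Q(B) = 2*B/(6 + B) (Q(B) = (B + B)/(B + (-1 + 1 + (4 + 2))) = (2*B)/(B + (-1 + 1 + 6)) = (2*B)/(B + 6) = (2*B)/(6 + B) = 2*B/(6 + B))
(-197 + sqrt(126 + Q(0 - 1*5))) + 309 = (-197 + sqrt(126 + 2*(0 - 1*5)/(6 + (0 - 1*5)))) + 309 = (-197 + sqrt(126 + 2*(0 - 5)/(6 + (0 - 5)))) + 309 = (-197 + sqrt(126 + 2*(-5)/(6 - 5))) + 309 = (-197 + sqrt(126 + 2*(-5)/1)) + 309 = (-197 + sqrt(126 + 2*(-5)*1)) + 309 = (-197 + sqrt(126 - 10)) + 309 = (-197 + sqrt(116)) + 309 = (-197 + 2*sqrt(29)) + 309 = 112 + 2*sqrt(29)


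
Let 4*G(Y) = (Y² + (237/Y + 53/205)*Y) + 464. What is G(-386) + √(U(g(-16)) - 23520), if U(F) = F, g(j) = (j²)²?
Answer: 30667427/820 + 4*√2626 ≈ 37604.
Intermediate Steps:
g(j) = j⁴
G(Y) = 116 + Y²/4 + Y*(53/205 + 237/Y)/4 (G(Y) = ((Y² + (237/Y + 53/205)*Y) + 464)/4 = ((Y² + (53/205 + 237/Y)*Y) + 464)/4 = ((Y² + Y*(53/205 + 237/Y)) + 464)/4 = (464 + Y² + Y*(53/205 + 237/Y))/4 = 116 + Y²/4 + Y*(53/205 + 237/Y)/4)
G(-386) + √(U(g(-16)) - 23520) = (701/4 + (¼)*(-386)² + (53/820)*(-386)) + √((-16)⁴ - 23520) = (701/4 + (¼)*148996 - 10229/410) + √(65536 - 23520) = (701/4 + 37249 - 10229/410) + √42016 = 30667427/820 + 4*√2626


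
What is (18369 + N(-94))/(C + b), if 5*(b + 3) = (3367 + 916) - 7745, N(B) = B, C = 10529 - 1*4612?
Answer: 91375/26108 ≈ 3.4999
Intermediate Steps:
C = 5917 (C = 10529 - 4612 = 5917)
b = -3477/5 (b = -3 + ((3367 + 916) - 7745)/5 = -3 + (4283 - 7745)/5 = -3 + (⅕)*(-3462) = -3 - 3462/5 = -3477/5 ≈ -695.40)
(18369 + N(-94))/(C + b) = (18369 - 94)/(5917 - 3477/5) = 18275/(26108/5) = 18275*(5/26108) = 91375/26108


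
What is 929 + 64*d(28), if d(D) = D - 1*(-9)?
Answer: 3297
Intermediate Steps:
d(D) = 9 + D (d(D) = D + 9 = 9 + D)
929 + 64*d(28) = 929 + 64*(9 + 28) = 929 + 64*37 = 929 + 2368 = 3297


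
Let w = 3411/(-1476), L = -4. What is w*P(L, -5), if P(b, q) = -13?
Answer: 4927/164 ≈ 30.043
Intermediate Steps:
w = -379/164 (w = 3411*(-1/1476) = -379/164 ≈ -2.3110)
w*P(L, -5) = -379/164*(-13) = 4927/164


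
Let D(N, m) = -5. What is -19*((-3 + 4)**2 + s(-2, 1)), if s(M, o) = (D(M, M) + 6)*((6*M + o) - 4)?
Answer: 266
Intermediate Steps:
s(M, o) = -4 + o + 6*M (s(M, o) = (-5 + 6)*((6*M + o) - 4) = 1*((o + 6*M) - 4) = 1*(-4 + o + 6*M) = -4 + o + 6*M)
-19*((-3 + 4)**2 + s(-2, 1)) = -19*((-3 + 4)**2 + (-4 + 1 + 6*(-2))) = -19*(1**2 + (-4 + 1 - 12)) = -19*(1 - 15) = -19*(-14) = 266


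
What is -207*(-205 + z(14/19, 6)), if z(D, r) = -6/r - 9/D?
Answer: 632385/14 ≈ 45170.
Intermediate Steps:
z(D, r) = -9/D - 6/r
-207*(-205 + z(14/19, 6)) = -207*(-205 + (-9/(14/19) - 6/6)) = -207*(-205 + (-9/(14*(1/19)) - 6*⅙)) = -207*(-205 + (-9/14/19 - 1)) = -207*(-205 + (-9*19/14 - 1)) = -207*(-205 + (-171/14 - 1)) = -207*(-205 - 185/14) = -207*(-3055/14) = 632385/14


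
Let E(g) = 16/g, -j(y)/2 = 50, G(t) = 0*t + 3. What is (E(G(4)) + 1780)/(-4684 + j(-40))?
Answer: -103/276 ≈ -0.37319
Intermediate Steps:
G(t) = 3 (G(t) = 0 + 3 = 3)
j(y) = -100 (j(y) = -2*50 = -100)
(E(G(4)) + 1780)/(-4684 + j(-40)) = (16/3 + 1780)/(-4684 - 100) = (16*(⅓) + 1780)/(-4784) = (16/3 + 1780)*(-1/4784) = (5356/3)*(-1/4784) = -103/276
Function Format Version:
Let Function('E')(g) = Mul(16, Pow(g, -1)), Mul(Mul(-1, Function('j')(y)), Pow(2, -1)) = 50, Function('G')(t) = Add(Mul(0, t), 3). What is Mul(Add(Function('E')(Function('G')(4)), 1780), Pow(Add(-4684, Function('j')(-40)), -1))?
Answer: Rational(-103, 276) ≈ -0.37319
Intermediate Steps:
Function('G')(t) = 3 (Function('G')(t) = Add(0, 3) = 3)
Function('j')(y) = -100 (Function('j')(y) = Mul(-2, 50) = -100)
Mul(Add(Function('E')(Function('G')(4)), 1780), Pow(Add(-4684, Function('j')(-40)), -1)) = Mul(Add(Mul(16, Pow(3, -1)), 1780), Pow(Add(-4684, -100), -1)) = Mul(Add(Mul(16, Rational(1, 3)), 1780), Pow(-4784, -1)) = Mul(Add(Rational(16, 3), 1780), Rational(-1, 4784)) = Mul(Rational(5356, 3), Rational(-1, 4784)) = Rational(-103, 276)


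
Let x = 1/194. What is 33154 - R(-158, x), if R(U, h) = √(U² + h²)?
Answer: 33154 - √939545105/194 ≈ 32996.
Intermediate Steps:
x = 1/194 ≈ 0.0051546
33154 - R(-158, x) = 33154 - √((-158)² + (1/194)²) = 33154 - √(24964 + 1/37636) = 33154 - √(939545105/37636) = 33154 - √939545105/194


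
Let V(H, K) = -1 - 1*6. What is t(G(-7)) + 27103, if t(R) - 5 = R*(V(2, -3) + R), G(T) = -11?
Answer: 27306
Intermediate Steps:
V(H, K) = -7 (V(H, K) = -1 - 6 = -7)
t(R) = 5 + R*(-7 + R)
t(G(-7)) + 27103 = (5 + (-11)² - 7*(-11)) + 27103 = (5 + 121 + 77) + 27103 = 203 + 27103 = 27306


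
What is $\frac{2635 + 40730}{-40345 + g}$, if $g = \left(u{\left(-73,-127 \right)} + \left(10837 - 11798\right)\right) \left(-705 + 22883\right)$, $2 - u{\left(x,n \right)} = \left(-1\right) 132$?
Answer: $- \frac{43365}{18381551} \approx -0.0023592$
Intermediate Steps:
$u{\left(x,n \right)} = 134$ ($u{\left(x,n \right)} = 2 - \left(-1\right) 132 = 2 - -132 = 2 + 132 = 134$)
$g = -18341206$ ($g = \left(134 + \left(10837 - 11798\right)\right) \left(-705 + 22883\right) = \left(134 - 961\right) 22178 = \left(-827\right) 22178 = -18341206$)
$\frac{2635 + 40730}{-40345 + g} = \frac{2635 + 40730}{-40345 - 18341206} = \frac{43365}{-18381551} = 43365 \left(- \frac{1}{18381551}\right) = - \frac{43365}{18381551}$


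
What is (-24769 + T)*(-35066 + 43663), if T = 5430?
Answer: -166257383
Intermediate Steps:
(-24769 + T)*(-35066 + 43663) = (-24769 + 5430)*(-35066 + 43663) = -19339*8597 = -166257383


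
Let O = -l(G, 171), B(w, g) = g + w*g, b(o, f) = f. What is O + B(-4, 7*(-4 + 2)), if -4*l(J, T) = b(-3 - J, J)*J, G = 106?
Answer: 2851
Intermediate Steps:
l(J, T) = -J²/4 (l(J, T) = -J*J/4 = -J²/4)
B(w, g) = g + g*w
O = 2809 (O = -(-1)*106²/4 = -(-1)*11236/4 = -1*(-2809) = 2809)
O + B(-4, 7*(-4 + 2)) = 2809 + (7*(-4 + 2))*(1 - 4) = 2809 + (7*(-2))*(-3) = 2809 - 14*(-3) = 2809 + 42 = 2851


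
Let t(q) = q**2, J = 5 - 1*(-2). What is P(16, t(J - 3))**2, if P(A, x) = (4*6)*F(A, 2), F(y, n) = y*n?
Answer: 589824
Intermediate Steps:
J = 7 (J = 5 + 2 = 7)
F(y, n) = n*y
P(A, x) = 48*A (P(A, x) = (4*6)*(2*A) = 24*(2*A) = 48*A)
P(16, t(J - 3))**2 = (48*16)**2 = 768**2 = 589824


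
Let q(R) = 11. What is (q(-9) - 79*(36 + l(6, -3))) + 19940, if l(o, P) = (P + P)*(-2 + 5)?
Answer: 18529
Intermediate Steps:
l(o, P) = 6*P (l(o, P) = (2*P)*3 = 6*P)
(q(-9) - 79*(36 + l(6, -3))) + 19940 = (11 - 79*(36 + 6*(-3))) + 19940 = (11 - 79*(36 - 18)) + 19940 = (11 - 79*18) + 19940 = (11 - 1422) + 19940 = -1411 + 19940 = 18529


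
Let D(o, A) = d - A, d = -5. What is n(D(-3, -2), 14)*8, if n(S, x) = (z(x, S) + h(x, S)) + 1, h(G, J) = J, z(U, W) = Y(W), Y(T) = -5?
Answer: -56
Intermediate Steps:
z(U, W) = -5
D(o, A) = -5 - A
n(S, x) = -4 + S (n(S, x) = (-5 + S) + 1 = -4 + S)
n(D(-3, -2), 14)*8 = (-4 + (-5 - 1*(-2)))*8 = (-4 + (-5 + 2))*8 = (-4 - 3)*8 = -7*8 = -56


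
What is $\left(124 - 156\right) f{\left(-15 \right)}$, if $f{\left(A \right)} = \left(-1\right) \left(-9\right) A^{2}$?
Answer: $-64800$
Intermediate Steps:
$f{\left(A \right)} = 9 A^{2}$
$\left(124 - 156\right) f{\left(-15 \right)} = \left(124 - 156\right) 9 \left(-15\right)^{2} = - 32 \cdot 9 \cdot 225 = \left(-32\right) 2025 = -64800$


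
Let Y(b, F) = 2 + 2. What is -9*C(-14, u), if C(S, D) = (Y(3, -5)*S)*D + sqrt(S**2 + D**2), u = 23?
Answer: 11592 - 45*sqrt(29) ≈ 11350.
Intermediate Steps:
Y(b, F) = 4
C(S, D) = sqrt(D**2 + S**2) + 4*D*S (C(S, D) = (4*S)*D + sqrt(S**2 + D**2) = 4*D*S + sqrt(D**2 + S**2) = sqrt(D**2 + S**2) + 4*D*S)
-9*C(-14, u) = -9*(sqrt(23**2 + (-14)**2) + 4*23*(-14)) = -9*(sqrt(529 + 196) - 1288) = -9*(sqrt(725) - 1288) = -9*(5*sqrt(29) - 1288) = -9*(-1288 + 5*sqrt(29)) = 11592 - 45*sqrt(29)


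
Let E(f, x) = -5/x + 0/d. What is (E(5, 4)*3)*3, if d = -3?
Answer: -45/4 ≈ -11.250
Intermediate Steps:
E(f, x) = -5/x (E(f, x) = -5/x + 0/(-3) = -5/x + 0*(-1/3) = -5/x + 0 = -5/x)
(E(5, 4)*3)*3 = (-5/4*3)*3 = (-5*1/4*3)*3 = -5/4*3*3 = -15/4*3 = -45/4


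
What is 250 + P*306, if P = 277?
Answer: 85012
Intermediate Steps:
250 + P*306 = 250 + 277*306 = 250 + 84762 = 85012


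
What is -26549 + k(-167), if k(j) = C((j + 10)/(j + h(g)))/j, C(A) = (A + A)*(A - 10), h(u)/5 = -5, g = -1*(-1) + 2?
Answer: -81721368265/3078144 ≈ -26549.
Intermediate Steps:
g = 3 (g = 1 + 2 = 3)
h(u) = -25 (h(u) = 5*(-5) = -25)
C(A) = 2*A*(-10 + A) (C(A) = (2*A)*(-10 + A) = 2*A*(-10 + A))
k(j) = 2*(-10 + (10 + j)/(-25 + j))*(10 + j)/(j*(-25 + j)) (k(j) = (2*((j + 10)/(j - 25))*(-10 + (j + 10)/(j - 25)))/j = (2*((10 + j)/(-25 + j))*(-10 + (10 + j)/(-25 + j)))/j = (2*(-10 + (10 + j)/(-25 + j))*(10 + j)/(-25 + j))/j = 2*(-10 + (10 + j)/(-25 + j))*(10 + j)/(j*(-25 + j)))
-26549 + k(-167) = -26549 - 2*(-260 + 9*(-167))*(10 - 167)/(-167*(-25 - 167)²) = -26549 - 2*(-1/167)*(-260 - 1503)*(-157)/(-192)² = -26549 - 2*(-1/167)*1/36864*(-1763)*(-157) = -26549 + 276791/3078144 = -81721368265/3078144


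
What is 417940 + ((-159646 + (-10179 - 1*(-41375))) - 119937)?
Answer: 169553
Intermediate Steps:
417940 + ((-159646 + (-10179 - 1*(-41375))) - 119937) = 417940 + ((-159646 + (-10179 + 41375)) - 119937) = 417940 + ((-159646 + 31196) - 119937) = 417940 + (-128450 - 119937) = 417940 - 248387 = 169553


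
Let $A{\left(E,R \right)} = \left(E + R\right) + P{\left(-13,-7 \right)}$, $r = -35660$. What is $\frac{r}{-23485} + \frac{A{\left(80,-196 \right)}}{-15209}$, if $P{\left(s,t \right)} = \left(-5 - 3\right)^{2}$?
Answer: $\frac{108714832}{71436673} \approx 1.5218$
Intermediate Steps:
$P{\left(s,t \right)} = 64$ ($P{\left(s,t \right)} = \left(-8\right)^{2} = 64$)
$A{\left(E,R \right)} = 64 + E + R$ ($A{\left(E,R \right)} = \left(E + R\right) + 64 = 64 + E + R$)
$\frac{r}{-23485} + \frac{A{\left(80,-196 \right)}}{-15209} = - \frac{35660}{-23485} + \frac{64 + 80 - 196}{-15209} = \left(-35660\right) \left(- \frac{1}{23485}\right) - - \frac{52}{15209} = \frac{7132}{4697} + \frac{52}{15209} = \frac{108714832}{71436673}$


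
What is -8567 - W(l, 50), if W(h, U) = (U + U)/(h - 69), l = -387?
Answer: -976613/114 ≈ -8566.8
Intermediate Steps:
W(h, U) = 2*U/(-69 + h) (W(h, U) = (2*U)/(-69 + h) = 2*U/(-69 + h))
-8567 - W(l, 50) = -8567 - 2*50/(-69 - 387) = -8567 - 2*50/(-456) = -8567 - 2*50*(-1)/456 = -8567 - 1*(-25/114) = -8567 + 25/114 = -976613/114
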